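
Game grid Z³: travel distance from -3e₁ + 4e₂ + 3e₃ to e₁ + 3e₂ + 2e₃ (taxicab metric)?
6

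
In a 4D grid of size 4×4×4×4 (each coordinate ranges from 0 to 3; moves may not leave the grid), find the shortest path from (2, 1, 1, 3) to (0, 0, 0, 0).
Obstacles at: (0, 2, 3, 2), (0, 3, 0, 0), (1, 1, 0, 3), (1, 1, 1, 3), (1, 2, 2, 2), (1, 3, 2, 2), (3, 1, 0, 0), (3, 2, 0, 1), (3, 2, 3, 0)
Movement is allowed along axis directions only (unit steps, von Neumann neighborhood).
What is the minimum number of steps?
7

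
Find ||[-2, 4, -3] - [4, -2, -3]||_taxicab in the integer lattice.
12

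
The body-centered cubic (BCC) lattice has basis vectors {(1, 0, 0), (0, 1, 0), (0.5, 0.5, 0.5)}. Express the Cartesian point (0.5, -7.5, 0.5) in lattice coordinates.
-8b₂ + b₃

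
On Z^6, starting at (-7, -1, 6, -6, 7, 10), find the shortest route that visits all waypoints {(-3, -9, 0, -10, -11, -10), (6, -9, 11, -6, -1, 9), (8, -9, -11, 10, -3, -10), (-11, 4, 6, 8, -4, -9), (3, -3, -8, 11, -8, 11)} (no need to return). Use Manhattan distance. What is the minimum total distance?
233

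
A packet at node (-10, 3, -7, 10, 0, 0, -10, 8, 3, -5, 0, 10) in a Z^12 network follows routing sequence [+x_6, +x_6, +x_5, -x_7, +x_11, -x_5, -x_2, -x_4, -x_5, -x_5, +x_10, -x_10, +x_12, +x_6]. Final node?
(-10, 2, -7, 9, -2, 3, -11, 8, 3, -5, 1, 11)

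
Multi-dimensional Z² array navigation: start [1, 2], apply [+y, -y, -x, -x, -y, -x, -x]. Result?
(-3, 1)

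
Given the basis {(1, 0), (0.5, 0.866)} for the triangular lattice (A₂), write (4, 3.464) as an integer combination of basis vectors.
2b₁ + 4b₂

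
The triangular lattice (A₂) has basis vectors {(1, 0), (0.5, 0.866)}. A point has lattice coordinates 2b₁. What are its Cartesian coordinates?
(2, 0)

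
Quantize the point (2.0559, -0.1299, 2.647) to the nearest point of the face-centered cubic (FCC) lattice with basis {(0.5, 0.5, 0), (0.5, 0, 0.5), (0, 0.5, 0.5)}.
(2, 0, 3)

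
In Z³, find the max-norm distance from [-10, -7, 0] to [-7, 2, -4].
9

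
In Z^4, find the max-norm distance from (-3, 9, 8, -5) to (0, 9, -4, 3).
12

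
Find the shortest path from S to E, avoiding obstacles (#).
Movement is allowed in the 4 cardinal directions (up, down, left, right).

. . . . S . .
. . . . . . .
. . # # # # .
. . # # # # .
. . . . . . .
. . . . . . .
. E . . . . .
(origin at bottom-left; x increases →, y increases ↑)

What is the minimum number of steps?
9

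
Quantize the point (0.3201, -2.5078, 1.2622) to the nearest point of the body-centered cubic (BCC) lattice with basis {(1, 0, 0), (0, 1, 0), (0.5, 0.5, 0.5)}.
(0.5, -2.5, 1.5)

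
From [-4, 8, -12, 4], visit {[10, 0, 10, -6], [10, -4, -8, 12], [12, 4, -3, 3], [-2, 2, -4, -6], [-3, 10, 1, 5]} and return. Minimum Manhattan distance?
160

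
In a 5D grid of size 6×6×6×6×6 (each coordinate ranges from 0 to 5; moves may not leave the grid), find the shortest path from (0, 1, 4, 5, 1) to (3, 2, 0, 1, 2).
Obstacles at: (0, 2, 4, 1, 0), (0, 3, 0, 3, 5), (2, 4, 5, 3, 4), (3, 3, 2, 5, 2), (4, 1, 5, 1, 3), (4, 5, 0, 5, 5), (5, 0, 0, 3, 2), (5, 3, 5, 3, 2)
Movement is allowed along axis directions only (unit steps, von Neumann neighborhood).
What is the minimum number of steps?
13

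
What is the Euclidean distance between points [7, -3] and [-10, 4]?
18.3848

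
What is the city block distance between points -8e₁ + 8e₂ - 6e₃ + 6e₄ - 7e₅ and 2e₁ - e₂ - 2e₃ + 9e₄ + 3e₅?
36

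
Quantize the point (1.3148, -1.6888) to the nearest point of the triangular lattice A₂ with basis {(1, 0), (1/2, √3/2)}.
(1, -1.732)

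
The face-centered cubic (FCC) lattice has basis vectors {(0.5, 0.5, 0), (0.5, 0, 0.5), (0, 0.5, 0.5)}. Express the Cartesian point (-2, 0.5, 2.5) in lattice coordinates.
-4b₁ + 5b₃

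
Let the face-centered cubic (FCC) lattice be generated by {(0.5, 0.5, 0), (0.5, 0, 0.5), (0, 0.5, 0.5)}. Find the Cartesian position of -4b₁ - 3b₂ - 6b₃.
(-3.5, -5, -4.5)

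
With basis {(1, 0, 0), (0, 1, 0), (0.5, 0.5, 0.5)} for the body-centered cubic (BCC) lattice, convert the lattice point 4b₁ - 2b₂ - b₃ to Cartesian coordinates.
(3.5, -2.5, -0.5)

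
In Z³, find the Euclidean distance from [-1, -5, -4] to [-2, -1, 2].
7.28011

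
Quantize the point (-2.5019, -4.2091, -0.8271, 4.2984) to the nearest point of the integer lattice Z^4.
(-3, -4, -1, 4)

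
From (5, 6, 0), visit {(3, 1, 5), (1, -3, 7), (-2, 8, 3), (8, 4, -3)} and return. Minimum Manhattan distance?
62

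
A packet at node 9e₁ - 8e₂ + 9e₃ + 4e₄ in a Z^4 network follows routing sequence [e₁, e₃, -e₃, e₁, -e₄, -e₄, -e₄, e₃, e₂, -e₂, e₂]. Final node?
(11, -7, 10, 1)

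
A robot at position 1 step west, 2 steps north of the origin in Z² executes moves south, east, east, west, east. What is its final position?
(1, 1)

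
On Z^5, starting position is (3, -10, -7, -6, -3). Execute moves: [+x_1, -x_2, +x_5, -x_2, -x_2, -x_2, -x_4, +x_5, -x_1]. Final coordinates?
(3, -14, -7, -7, -1)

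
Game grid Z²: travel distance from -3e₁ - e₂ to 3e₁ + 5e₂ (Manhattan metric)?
12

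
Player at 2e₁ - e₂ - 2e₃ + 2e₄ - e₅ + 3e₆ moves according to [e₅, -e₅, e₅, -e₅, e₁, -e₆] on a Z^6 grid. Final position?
(3, -1, -2, 2, -1, 2)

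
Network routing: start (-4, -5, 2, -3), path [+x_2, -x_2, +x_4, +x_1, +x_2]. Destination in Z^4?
(-3, -4, 2, -2)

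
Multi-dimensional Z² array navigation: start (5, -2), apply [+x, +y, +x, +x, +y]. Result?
(8, 0)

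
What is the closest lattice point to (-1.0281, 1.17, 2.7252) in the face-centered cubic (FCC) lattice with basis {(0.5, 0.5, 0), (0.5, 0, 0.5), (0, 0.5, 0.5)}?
(-1, 1, 3)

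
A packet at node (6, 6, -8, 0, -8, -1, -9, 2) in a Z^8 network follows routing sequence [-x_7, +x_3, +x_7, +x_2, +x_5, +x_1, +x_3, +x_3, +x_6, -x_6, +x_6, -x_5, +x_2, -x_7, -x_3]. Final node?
(7, 8, -6, 0, -8, 0, -10, 2)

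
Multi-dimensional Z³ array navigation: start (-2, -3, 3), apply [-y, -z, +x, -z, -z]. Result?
(-1, -4, 0)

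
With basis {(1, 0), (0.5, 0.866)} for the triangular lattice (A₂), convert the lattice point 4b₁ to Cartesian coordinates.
(4, 0)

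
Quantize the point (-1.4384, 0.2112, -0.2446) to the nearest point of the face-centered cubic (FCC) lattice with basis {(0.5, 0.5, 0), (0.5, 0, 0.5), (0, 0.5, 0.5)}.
(-1.5, 0, -0.5)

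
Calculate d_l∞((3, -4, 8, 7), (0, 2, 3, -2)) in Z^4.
9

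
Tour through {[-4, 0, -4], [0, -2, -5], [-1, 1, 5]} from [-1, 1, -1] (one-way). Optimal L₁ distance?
26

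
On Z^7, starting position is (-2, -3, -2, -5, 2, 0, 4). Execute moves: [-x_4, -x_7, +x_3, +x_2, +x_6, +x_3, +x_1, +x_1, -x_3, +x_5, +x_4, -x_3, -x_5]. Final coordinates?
(0, -2, -2, -5, 2, 1, 3)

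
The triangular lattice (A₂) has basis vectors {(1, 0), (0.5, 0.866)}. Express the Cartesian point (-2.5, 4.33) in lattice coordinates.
-5b₁ + 5b₂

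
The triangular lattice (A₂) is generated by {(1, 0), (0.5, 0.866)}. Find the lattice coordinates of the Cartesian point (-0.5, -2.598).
b₁ - 3b₂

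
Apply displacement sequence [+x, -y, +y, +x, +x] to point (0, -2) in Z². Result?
(3, -2)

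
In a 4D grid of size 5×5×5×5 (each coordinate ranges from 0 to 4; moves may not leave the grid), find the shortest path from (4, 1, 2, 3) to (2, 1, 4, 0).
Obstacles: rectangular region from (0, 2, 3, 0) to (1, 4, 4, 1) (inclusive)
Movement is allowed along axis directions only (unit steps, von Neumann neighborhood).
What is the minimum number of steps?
7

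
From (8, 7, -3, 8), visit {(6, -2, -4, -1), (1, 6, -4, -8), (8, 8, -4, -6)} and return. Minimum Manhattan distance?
68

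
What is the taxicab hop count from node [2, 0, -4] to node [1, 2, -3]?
4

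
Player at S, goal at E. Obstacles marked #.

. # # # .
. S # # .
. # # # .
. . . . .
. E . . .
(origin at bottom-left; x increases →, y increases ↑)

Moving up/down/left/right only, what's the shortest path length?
5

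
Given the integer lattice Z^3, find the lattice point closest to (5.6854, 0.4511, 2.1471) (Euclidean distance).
(6, 0, 2)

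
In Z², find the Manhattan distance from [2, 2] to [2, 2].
0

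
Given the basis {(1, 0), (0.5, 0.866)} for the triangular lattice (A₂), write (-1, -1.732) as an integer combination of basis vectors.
-2b₂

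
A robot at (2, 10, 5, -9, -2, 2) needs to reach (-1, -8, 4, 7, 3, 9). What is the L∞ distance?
18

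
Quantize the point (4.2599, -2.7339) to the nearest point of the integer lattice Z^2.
(4, -3)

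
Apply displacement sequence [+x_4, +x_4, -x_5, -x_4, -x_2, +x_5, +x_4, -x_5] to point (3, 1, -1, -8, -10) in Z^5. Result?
(3, 0, -1, -6, -11)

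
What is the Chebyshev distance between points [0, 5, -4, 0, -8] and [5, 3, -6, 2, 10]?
18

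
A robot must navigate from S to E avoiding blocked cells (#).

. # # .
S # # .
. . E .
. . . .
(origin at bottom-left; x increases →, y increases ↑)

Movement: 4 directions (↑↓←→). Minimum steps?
3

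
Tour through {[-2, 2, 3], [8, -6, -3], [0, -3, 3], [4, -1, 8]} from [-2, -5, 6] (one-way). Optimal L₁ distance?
48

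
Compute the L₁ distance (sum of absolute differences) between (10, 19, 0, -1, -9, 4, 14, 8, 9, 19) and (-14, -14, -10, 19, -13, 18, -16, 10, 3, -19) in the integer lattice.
181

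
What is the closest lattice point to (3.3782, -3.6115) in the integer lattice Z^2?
(3, -4)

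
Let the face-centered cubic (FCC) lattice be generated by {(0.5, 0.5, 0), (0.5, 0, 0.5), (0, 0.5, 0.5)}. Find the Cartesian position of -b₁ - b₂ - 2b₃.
(-1, -1.5, -1.5)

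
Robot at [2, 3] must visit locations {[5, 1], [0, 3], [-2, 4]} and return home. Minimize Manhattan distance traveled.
20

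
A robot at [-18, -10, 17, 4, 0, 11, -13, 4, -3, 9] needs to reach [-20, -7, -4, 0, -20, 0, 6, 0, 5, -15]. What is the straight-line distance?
44.8107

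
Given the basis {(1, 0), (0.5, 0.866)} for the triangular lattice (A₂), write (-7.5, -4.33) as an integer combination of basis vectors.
-5b₁ - 5b₂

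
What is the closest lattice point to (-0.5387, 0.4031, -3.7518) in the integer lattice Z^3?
(-1, 0, -4)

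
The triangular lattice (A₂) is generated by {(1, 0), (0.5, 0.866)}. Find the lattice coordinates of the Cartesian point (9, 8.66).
4b₁ + 10b₂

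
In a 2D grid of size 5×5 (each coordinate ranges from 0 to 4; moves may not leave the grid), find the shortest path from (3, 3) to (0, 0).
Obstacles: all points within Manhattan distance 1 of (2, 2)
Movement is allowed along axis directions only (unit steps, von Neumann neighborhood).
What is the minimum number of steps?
8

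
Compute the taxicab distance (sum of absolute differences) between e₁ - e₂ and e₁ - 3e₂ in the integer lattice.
2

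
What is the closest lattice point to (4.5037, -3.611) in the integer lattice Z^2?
(5, -4)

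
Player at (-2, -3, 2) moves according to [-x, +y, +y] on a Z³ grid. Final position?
(-3, -1, 2)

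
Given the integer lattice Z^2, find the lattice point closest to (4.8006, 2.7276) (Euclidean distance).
(5, 3)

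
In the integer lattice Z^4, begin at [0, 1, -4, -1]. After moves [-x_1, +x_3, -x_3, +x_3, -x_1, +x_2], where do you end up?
(-2, 2, -3, -1)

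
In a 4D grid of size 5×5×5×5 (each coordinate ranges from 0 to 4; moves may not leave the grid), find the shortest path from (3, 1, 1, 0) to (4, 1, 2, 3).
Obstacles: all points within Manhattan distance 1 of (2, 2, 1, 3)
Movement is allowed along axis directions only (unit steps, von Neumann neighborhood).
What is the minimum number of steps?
5
(one shortest path: (3, 1, 1, 0) → (4, 1, 1, 0) → (4, 1, 2, 0) → (4, 1, 2, 1) → (4, 1, 2, 2) → (4, 1, 2, 3))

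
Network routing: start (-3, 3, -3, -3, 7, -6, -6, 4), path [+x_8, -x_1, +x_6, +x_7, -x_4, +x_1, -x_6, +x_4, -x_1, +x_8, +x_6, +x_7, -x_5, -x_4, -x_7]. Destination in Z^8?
(-4, 3, -3, -4, 6, -5, -5, 6)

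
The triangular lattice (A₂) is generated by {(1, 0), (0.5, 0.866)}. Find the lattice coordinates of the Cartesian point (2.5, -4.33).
5b₁ - 5b₂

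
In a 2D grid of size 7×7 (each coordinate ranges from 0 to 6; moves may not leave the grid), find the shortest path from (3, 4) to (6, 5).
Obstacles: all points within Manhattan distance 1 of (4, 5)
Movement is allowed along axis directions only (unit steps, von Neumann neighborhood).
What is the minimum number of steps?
6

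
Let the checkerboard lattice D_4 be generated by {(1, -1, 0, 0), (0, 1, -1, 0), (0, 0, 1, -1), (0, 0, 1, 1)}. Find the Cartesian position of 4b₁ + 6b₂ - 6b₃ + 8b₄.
(4, 2, -4, 14)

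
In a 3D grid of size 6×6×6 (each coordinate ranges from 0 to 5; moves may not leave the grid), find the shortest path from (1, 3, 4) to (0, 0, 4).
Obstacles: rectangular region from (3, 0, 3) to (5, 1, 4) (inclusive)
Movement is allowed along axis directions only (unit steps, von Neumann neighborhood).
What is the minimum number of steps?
4
(one shortest path: (1, 3, 4) → (0, 3, 4) → (0, 2, 4) → (0, 1, 4) → (0, 0, 4))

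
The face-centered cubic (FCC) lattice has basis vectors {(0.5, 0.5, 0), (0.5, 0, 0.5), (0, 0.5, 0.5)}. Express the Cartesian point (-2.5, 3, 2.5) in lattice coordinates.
-2b₁ - 3b₂ + 8b₃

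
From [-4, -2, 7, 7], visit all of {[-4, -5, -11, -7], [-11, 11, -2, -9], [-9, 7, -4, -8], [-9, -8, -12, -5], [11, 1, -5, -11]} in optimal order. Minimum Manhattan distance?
118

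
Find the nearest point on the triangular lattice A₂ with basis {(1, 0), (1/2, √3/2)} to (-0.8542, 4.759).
(-1, 5.196)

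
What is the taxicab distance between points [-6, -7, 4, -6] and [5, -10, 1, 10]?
33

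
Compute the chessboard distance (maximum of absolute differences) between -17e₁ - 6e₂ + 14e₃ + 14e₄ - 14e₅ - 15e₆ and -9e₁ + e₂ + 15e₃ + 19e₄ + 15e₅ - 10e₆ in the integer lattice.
29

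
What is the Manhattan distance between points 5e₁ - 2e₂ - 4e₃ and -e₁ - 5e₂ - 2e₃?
11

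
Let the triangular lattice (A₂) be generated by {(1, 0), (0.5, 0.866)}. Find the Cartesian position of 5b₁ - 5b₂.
(2.5, -4.33)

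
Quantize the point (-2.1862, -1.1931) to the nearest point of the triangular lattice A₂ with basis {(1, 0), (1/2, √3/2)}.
(-2.5, -0.866)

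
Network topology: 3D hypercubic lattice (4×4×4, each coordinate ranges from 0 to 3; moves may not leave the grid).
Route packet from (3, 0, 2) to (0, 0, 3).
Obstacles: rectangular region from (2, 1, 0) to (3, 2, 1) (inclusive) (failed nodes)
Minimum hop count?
4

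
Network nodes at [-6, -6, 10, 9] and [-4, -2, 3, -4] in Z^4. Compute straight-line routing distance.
15.4272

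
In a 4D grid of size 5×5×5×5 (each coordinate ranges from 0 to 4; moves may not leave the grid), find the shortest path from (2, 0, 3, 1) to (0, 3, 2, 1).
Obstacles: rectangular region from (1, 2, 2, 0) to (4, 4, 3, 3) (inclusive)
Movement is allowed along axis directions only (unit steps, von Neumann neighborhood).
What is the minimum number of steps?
6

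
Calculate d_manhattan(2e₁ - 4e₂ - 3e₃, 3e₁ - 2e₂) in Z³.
6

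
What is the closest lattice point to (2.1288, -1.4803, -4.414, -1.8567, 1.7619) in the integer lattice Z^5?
(2, -1, -4, -2, 2)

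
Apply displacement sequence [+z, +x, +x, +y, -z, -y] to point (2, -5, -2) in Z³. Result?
(4, -5, -2)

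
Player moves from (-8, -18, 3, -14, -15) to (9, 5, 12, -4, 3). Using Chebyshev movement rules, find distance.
23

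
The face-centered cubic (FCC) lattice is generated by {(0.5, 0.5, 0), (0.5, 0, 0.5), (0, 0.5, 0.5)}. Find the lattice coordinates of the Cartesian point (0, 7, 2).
5b₁ - 5b₂ + 9b₃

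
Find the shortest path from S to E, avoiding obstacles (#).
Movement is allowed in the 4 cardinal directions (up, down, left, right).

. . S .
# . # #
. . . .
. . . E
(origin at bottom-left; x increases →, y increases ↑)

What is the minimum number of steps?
6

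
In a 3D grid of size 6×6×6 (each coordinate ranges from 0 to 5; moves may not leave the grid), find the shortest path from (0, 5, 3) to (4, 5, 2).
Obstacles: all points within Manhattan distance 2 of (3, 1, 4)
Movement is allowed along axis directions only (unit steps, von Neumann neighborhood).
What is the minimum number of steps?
5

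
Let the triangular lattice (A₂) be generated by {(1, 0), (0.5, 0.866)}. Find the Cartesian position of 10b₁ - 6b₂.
(7, -5.196)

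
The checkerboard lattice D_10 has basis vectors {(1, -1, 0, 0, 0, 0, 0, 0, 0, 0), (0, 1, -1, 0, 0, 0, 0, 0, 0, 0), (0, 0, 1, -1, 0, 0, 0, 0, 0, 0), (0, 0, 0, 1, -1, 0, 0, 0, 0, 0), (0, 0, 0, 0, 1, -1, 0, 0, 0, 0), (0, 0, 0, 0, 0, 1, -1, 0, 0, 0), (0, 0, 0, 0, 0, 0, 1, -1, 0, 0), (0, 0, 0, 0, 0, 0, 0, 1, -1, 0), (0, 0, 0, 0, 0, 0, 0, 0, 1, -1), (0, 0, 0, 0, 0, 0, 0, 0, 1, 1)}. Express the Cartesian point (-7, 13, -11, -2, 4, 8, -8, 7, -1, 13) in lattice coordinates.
-7b₁ + 6b₂ - 5b₃ - 7b₄ - 3b₅ + 5b₆ - 3b₇ + 4b₈ - 5b₉ + 8b₁₀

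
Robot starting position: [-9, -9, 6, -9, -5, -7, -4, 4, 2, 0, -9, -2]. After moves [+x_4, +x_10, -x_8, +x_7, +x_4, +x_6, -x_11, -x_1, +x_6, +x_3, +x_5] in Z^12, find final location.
(-10, -9, 7, -7, -4, -5, -3, 3, 2, 1, -10, -2)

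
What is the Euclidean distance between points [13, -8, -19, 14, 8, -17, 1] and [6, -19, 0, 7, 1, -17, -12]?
28.2489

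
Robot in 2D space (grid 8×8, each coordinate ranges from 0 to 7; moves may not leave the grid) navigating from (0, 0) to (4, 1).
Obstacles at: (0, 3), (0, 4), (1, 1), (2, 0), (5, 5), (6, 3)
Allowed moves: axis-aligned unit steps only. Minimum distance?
7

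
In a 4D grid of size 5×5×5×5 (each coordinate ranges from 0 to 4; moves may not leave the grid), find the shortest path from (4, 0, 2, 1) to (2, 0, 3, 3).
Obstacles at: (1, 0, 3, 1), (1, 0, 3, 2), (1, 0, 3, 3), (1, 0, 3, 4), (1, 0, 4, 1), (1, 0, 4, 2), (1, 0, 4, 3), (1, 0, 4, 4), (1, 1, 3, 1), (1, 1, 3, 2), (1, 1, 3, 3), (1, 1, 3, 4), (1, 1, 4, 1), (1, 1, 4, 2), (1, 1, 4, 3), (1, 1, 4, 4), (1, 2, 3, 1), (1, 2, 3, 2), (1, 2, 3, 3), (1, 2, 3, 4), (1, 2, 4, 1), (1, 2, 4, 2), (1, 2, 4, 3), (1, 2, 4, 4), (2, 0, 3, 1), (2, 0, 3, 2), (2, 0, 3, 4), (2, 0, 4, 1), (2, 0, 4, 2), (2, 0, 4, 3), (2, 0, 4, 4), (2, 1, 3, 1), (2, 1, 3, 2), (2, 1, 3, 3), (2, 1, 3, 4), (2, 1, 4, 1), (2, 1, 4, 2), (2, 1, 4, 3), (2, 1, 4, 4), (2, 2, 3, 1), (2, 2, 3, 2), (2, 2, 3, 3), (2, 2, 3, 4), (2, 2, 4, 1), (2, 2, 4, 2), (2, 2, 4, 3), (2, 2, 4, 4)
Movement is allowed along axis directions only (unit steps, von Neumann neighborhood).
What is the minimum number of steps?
5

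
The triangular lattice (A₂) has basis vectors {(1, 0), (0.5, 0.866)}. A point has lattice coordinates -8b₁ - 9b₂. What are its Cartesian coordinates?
(-12.5, -7.794)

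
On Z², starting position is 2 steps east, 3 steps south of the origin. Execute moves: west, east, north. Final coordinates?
(2, -2)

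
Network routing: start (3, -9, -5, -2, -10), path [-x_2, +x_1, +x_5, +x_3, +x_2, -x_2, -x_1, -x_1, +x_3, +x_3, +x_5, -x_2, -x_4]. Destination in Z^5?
(2, -11, -2, -3, -8)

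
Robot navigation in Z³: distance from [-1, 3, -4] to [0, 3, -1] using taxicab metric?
4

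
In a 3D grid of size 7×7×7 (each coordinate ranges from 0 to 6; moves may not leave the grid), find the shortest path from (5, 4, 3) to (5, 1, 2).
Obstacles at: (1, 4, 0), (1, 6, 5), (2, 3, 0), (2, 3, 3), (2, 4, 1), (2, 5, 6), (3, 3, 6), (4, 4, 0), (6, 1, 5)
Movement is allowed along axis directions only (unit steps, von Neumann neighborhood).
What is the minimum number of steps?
4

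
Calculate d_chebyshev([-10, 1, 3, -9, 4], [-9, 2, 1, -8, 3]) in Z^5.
2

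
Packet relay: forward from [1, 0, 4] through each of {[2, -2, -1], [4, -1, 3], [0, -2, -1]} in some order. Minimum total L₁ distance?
14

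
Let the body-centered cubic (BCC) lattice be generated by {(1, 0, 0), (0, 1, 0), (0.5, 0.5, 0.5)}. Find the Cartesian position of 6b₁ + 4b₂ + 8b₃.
(10, 8, 4)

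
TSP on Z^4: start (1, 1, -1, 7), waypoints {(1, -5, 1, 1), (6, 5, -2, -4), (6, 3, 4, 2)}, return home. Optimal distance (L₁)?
66
(one optimal route: (1, 1, -1, 7) → (1, -5, 1, 1) → (6, 3, 4, 2) → (6, 5, -2, -4) → (1, 1, -1, 7))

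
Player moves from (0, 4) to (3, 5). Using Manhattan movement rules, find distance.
4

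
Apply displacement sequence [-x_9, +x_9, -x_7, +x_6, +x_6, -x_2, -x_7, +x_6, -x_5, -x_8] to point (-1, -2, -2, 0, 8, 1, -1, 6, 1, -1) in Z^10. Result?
(-1, -3, -2, 0, 7, 4, -3, 5, 1, -1)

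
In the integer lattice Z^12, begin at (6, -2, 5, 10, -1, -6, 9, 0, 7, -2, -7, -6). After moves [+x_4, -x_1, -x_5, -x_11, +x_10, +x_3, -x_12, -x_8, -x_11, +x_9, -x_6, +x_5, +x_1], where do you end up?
(6, -2, 6, 11, -1, -7, 9, -1, 8, -1, -9, -7)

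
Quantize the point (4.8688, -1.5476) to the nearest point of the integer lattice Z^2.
(5, -2)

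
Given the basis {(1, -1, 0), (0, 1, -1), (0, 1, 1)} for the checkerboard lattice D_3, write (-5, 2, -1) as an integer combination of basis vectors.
-5b₁ - b₂ - 2b₃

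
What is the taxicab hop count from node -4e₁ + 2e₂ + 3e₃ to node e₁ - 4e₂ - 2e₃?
16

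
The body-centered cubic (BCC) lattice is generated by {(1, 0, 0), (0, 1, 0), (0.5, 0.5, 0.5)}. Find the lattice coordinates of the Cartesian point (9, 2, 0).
9b₁ + 2b₂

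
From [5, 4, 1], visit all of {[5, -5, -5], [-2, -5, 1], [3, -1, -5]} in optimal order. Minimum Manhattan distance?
32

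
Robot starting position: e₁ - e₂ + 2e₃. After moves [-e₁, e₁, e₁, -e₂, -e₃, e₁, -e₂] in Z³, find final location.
(3, -3, 1)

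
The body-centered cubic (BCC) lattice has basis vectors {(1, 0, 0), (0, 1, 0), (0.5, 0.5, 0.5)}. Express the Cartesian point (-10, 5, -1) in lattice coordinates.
-9b₁ + 6b₂ - 2b₃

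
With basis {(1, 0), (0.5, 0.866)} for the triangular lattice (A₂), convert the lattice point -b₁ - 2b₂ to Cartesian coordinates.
(-2, -1.732)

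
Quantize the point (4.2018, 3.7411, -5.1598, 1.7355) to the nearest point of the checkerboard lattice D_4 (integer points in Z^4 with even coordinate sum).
(4, 4, -5, 1)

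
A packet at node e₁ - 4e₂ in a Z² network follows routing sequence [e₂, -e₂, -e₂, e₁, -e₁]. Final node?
(1, -5)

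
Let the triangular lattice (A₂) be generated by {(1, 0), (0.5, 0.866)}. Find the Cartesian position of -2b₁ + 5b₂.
(0.5, 4.33)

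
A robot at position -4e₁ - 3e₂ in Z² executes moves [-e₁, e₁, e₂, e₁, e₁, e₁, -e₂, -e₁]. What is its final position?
(-2, -3)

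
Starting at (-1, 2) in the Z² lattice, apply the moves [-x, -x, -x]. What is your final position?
(-4, 2)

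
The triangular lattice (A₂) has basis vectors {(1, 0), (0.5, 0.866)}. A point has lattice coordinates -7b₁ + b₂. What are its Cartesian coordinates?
(-6.5, 0.866)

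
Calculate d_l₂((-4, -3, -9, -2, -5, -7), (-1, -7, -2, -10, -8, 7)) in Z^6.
18.5203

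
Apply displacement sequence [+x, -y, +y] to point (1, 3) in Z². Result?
(2, 3)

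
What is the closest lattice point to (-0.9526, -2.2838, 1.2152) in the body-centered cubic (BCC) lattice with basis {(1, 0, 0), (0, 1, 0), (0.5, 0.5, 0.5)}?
(-1, -2, 1)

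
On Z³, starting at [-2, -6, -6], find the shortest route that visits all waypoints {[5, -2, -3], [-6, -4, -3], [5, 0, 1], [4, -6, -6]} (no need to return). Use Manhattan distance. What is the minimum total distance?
38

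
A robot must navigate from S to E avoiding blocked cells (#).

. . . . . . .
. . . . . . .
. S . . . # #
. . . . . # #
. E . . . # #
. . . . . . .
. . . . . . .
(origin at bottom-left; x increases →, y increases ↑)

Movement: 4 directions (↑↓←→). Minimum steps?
2
(one shortest path: (1, 4) → (1, 3) → (1, 2))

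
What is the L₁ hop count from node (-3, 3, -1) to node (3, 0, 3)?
13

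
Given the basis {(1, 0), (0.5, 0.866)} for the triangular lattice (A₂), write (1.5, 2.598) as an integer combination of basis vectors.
3b₂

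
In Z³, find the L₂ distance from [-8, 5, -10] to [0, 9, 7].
19.2094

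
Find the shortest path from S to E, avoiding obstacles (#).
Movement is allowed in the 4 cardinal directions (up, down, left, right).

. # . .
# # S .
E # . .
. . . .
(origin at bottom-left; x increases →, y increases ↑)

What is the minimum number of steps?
5
(one shortest path: (2, 2) → (2, 1) → (2, 0) → (1, 0) → (0, 0) → (0, 1))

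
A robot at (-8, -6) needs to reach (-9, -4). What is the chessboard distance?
2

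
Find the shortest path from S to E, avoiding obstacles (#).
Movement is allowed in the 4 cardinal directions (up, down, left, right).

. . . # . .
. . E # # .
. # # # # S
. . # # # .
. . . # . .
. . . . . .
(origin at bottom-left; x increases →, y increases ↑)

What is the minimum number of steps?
14
(one shortest path: (5, 3) → (5, 2) → (5, 1) → (4, 1) → (4, 0) → (3, 0) → (2, 0) → (1, 0) → (0, 0) → (0, 1) → (0, 2) → (0, 3) → (0, 4) → (1, 4) → (2, 4))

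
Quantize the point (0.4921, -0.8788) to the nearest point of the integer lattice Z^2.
(0, -1)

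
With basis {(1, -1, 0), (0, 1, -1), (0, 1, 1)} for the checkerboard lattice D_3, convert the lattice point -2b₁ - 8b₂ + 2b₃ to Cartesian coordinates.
(-2, -4, 10)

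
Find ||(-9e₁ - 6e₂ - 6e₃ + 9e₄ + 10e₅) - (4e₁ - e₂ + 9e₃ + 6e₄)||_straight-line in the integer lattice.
22.9783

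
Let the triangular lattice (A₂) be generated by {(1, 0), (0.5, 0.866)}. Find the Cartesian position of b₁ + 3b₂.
(2.5, 2.598)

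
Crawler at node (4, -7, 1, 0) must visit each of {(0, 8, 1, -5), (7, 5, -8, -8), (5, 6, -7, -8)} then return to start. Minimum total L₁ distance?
78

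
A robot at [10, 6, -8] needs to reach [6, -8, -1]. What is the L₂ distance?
16.1555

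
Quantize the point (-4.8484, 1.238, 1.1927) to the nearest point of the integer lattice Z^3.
(-5, 1, 1)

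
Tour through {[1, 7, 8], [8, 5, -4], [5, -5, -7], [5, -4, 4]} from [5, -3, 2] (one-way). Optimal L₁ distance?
52
(one optimal route: (5, -3, 2) → (5, -4, 4) → (5, -5, -7) → (8, 5, -4) → (1, 7, 8))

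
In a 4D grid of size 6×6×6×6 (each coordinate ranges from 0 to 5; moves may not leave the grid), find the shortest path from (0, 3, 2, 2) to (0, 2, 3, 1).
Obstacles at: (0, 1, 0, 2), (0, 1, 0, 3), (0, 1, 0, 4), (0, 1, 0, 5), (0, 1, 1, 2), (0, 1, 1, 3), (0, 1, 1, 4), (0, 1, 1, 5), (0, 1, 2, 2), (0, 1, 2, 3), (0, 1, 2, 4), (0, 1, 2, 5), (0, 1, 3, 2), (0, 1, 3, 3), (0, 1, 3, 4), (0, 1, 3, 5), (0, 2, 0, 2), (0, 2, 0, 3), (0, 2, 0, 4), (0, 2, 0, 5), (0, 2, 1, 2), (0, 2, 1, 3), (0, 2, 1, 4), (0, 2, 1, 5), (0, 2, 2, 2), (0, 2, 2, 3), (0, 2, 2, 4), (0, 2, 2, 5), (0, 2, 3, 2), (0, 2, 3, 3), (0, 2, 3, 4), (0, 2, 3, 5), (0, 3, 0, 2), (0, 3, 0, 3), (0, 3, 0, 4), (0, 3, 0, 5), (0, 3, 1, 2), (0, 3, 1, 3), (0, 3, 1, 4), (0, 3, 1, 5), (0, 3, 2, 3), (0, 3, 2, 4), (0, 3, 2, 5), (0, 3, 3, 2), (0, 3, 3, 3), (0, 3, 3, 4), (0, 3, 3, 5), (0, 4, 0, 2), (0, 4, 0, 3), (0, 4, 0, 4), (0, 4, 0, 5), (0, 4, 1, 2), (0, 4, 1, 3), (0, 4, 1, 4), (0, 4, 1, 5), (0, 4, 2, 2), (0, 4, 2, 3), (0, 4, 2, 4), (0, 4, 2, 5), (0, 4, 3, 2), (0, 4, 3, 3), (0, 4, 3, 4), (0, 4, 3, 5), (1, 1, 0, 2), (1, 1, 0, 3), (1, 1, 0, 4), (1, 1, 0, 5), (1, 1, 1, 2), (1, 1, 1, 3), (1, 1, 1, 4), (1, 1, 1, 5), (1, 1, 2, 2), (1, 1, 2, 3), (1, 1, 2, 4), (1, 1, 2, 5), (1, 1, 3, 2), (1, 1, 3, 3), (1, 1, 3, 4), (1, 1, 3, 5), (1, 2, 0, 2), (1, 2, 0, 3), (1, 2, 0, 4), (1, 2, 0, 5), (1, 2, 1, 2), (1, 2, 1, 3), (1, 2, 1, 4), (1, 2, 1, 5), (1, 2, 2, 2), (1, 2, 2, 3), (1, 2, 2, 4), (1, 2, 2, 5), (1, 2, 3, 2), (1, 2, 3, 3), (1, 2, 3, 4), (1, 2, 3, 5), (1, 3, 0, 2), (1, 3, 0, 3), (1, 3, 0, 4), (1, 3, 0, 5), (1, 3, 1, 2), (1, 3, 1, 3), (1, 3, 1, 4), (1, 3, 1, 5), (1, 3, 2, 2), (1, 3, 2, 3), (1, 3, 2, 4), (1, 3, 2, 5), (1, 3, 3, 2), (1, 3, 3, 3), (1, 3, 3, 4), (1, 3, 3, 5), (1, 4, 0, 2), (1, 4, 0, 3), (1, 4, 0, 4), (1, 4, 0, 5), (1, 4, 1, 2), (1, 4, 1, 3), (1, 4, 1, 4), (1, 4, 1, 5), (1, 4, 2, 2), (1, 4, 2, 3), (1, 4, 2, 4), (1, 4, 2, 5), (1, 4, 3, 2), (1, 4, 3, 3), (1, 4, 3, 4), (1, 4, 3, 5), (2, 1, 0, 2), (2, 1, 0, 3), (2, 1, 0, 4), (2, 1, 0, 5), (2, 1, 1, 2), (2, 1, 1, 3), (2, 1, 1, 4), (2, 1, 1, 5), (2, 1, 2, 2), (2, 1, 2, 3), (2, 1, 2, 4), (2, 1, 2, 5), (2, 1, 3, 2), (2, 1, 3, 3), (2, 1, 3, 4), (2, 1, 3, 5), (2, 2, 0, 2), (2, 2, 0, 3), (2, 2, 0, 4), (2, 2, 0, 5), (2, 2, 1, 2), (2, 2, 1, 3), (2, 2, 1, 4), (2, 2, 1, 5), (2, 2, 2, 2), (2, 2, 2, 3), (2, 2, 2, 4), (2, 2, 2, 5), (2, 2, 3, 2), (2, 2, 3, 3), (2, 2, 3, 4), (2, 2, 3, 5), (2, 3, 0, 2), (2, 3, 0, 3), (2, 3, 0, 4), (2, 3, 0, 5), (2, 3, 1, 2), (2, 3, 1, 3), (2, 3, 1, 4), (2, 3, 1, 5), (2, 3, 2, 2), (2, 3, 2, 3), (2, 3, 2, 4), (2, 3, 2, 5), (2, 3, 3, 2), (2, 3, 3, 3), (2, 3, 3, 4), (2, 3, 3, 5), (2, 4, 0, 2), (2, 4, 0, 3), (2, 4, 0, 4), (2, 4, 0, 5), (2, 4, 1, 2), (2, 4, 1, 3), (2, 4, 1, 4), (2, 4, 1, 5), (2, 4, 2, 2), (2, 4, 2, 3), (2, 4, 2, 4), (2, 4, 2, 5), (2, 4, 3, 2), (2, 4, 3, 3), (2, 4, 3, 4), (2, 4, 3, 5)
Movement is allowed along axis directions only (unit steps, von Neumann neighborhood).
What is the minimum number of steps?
3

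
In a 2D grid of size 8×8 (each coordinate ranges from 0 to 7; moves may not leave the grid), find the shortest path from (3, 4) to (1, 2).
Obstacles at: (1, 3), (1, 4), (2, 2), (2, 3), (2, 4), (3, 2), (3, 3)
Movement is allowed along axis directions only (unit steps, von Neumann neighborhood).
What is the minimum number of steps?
8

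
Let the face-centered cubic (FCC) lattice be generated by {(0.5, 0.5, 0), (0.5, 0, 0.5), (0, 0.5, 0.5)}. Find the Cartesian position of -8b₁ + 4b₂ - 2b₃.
(-2, -5, 1)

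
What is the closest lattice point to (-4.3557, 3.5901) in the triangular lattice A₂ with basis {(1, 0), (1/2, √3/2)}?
(-4, 3.464)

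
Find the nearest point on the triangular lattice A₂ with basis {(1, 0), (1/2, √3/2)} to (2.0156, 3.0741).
(2, 3.464)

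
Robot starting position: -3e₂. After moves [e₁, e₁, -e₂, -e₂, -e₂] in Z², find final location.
(2, -6)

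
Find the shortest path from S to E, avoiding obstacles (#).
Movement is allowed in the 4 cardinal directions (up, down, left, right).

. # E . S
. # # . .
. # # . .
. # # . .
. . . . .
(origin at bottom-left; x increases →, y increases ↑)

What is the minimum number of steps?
2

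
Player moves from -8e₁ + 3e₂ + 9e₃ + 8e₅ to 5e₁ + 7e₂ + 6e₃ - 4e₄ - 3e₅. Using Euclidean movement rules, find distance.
18.1934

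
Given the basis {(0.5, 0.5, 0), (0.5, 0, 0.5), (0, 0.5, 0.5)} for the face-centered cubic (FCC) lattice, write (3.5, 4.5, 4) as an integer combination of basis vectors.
4b₁ + 3b₂ + 5b₃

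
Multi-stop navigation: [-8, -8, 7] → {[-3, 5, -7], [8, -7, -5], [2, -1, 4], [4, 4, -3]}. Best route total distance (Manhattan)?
70
(one optimal route: (-8, -8, 7) → (2, -1, 4) → (8, -7, -5) → (4, 4, -3) → (-3, 5, -7))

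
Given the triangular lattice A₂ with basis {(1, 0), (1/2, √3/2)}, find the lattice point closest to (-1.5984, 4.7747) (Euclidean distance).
(-1.5, 4.33)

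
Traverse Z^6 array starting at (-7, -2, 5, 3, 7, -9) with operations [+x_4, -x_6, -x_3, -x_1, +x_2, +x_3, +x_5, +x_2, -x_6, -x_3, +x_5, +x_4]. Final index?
(-8, 0, 4, 5, 9, -11)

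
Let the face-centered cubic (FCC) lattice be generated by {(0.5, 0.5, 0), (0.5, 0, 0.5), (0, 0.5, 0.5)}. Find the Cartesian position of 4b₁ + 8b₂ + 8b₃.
(6, 6, 8)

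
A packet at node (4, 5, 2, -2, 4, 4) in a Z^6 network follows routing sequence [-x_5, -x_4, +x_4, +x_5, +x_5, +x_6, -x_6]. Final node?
(4, 5, 2, -2, 5, 4)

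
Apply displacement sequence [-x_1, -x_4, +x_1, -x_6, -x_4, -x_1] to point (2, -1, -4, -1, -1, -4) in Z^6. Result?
(1, -1, -4, -3, -1, -5)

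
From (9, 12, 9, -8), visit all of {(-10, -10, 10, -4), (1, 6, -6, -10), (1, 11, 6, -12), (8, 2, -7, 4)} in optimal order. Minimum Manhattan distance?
116
(one optimal route: (9, 12, 9, -8) → (1, 11, 6, -12) → (1, 6, -6, -10) → (8, 2, -7, 4) → (-10, -10, 10, -4))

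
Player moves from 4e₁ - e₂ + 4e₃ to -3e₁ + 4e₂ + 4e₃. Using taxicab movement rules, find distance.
12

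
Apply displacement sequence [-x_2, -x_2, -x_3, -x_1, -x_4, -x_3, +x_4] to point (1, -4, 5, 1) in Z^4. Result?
(0, -6, 3, 1)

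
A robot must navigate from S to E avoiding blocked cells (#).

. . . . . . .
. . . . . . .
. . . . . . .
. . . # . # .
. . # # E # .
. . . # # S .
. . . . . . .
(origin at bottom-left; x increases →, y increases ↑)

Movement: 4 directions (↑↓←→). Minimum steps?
8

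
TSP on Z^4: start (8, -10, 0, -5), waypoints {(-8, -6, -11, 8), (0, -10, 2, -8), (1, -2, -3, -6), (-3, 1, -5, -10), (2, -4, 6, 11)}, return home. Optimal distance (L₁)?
144
(one optimal route: (8, -10, 0, -5) → (0, -10, 2, -8) → (1, -2, -3, -6) → (-3, 1, -5, -10) → (-8, -6, -11, 8) → (2, -4, 6, 11) → (8, -10, 0, -5))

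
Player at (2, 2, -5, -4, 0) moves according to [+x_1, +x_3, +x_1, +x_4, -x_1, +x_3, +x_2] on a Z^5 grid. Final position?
(3, 3, -3, -3, 0)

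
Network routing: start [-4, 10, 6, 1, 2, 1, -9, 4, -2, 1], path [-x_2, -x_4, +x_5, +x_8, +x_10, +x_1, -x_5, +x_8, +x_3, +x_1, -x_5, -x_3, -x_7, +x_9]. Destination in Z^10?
(-2, 9, 6, 0, 1, 1, -10, 6, -1, 2)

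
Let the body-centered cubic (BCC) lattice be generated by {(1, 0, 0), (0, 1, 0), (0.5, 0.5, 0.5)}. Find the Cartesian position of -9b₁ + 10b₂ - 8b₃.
(-13, 6, -4)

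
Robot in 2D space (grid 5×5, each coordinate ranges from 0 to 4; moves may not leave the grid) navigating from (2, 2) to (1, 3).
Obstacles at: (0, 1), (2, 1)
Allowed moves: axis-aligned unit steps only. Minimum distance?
2
(one shortest path: (2, 2) → (1, 2) → (1, 3))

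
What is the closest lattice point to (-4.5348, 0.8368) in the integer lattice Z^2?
(-5, 1)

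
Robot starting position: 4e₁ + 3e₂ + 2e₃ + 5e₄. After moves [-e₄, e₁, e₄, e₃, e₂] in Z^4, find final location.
(5, 4, 3, 5)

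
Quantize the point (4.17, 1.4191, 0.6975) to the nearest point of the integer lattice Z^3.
(4, 1, 1)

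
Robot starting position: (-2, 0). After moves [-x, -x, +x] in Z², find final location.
(-3, 0)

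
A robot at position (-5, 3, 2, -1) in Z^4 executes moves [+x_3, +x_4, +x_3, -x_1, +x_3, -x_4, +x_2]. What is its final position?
(-6, 4, 5, -1)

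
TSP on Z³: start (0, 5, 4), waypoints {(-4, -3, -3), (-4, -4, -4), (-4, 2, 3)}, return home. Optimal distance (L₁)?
42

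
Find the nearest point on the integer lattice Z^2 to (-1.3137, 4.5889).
(-1, 5)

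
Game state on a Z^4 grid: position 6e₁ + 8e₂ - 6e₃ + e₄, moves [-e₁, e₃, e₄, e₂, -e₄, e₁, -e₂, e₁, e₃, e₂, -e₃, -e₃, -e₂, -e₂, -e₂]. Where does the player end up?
(7, 6, -6, 1)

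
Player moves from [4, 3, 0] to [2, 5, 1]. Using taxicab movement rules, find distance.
5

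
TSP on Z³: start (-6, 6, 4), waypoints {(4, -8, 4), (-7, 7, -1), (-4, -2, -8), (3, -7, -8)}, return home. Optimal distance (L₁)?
76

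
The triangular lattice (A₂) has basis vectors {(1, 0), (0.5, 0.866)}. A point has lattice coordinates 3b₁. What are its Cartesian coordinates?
(3, 0)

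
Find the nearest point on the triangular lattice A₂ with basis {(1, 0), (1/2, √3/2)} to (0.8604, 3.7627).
(1, 3.464)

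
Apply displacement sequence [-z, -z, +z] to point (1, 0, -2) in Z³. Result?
(1, 0, -3)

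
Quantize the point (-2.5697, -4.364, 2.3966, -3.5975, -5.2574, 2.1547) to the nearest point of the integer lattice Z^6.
(-3, -4, 2, -4, -5, 2)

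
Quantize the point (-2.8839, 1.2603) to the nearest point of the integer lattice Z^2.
(-3, 1)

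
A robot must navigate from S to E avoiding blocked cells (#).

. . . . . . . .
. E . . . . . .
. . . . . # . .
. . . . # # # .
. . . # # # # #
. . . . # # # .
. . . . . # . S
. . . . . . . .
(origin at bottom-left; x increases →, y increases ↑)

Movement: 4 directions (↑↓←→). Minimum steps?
13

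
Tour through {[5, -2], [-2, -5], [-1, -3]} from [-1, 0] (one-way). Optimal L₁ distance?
16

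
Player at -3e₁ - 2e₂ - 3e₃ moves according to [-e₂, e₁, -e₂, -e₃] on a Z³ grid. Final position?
(-2, -4, -4)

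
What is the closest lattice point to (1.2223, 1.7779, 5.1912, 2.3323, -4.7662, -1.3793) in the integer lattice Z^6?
(1, 2, 5, 2, -5, -1)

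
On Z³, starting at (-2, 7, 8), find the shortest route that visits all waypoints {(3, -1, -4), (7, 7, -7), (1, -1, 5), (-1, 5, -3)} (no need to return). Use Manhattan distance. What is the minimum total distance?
50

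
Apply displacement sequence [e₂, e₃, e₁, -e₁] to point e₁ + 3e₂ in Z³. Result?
(1, 4, 1)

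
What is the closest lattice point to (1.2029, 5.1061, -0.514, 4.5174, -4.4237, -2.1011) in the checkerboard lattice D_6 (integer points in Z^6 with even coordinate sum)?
(1, 5, -1, 5, -4, -2)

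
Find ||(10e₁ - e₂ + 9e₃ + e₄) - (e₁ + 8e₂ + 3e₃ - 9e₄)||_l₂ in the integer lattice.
17.2627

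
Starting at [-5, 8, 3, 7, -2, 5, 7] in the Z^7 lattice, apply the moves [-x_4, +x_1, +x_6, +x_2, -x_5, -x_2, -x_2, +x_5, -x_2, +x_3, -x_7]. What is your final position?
(-4, 6, 4, 6, -2, 6, 6)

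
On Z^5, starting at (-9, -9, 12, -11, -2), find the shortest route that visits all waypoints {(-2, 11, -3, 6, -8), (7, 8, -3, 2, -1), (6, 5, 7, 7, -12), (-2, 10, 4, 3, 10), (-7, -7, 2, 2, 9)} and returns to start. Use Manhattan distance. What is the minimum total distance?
208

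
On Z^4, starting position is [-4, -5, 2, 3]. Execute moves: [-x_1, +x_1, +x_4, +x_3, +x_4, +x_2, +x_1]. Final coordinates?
(-3, -4, 3, 5)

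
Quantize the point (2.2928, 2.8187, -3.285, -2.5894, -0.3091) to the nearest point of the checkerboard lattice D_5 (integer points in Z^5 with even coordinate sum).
(2, 3, -3, -2, 0)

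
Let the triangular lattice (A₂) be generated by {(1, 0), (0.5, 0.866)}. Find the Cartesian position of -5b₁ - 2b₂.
(-6, -1.732)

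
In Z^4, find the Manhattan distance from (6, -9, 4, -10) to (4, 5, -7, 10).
47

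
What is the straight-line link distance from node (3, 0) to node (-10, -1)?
13.0384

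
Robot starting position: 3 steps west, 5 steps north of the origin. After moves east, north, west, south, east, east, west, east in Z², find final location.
(-1, 5)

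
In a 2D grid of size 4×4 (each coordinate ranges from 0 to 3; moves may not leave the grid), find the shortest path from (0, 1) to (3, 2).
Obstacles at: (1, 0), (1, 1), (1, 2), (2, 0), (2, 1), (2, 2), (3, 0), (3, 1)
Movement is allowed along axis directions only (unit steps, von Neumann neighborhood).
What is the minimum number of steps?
6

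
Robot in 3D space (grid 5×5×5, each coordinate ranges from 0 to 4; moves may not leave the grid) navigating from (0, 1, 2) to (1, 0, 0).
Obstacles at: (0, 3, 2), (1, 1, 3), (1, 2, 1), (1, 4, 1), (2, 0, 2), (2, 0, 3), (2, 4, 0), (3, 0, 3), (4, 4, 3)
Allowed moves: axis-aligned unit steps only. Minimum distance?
4
(one shortest path: (0, 1, 2) → (1, 1, 2) → (1, 0, 2) → (1, 0, 1) → (1, 0, 0))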